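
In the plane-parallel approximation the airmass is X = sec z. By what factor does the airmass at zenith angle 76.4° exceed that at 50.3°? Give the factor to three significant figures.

X(76.4°)/X(50.3°) = sec 76.4° / sec 50.3° = cos 50.3° / cos 76.4° = 0.6388/0.2351 = 2.7165.

2.72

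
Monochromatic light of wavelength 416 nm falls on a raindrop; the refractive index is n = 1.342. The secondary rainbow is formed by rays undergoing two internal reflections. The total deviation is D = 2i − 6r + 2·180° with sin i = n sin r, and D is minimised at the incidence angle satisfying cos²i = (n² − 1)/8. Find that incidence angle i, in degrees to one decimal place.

71.6°

cos²i = (1.342² − 1)/8 = (1.80096 − 1)/8 = 0.10012.
cos i = 0.31642, so i = 71.554°.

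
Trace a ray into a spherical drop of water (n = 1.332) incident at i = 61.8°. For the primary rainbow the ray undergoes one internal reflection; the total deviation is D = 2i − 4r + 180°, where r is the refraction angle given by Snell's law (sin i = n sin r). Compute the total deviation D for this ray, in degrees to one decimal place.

sin r = sin 61.8° / 1.332 = 0.8813/1.332 = 0.6616; r = 41.43°.
D = 2·61.8° − 4·41.43° + 180° = 123.60° − 165.70° + 180° = 137.90°.

137.9°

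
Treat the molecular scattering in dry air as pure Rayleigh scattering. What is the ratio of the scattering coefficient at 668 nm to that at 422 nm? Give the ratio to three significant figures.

Rayleigh scattering ∝ λ⁻⁴, so the ratio of coefficients is the inverse fourth power of the wavelength ratio.
σ(668)/σ(422) = (422/668)⁴ = (0.6317)⁴ = 0.1593.

0.159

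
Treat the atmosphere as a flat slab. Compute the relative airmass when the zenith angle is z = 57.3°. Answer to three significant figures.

X = sec z = 1/cos 57.3° = 1/0.5402 = 1.8510.

1.85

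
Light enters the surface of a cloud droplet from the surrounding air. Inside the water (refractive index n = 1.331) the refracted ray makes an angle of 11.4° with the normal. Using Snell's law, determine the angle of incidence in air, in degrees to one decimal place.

Snell: sin θ_i = n · sin θ_r = 1.331 × sin 11.4° = 1.331 × 0.1977 = 0.2631.
θ_i = arcsin(0.2631) = 15.25°.

15.3°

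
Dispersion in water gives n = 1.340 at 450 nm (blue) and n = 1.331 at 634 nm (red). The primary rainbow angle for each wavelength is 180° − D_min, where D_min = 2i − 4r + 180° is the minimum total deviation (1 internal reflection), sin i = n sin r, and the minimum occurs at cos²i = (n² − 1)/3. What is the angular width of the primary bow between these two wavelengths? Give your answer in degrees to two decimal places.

1.30°

At 450 nm (n = 1.340): cos²i = 0.26520 → i = 59.004°, r = 39.770°, D_min = 138.929°, rainbow angle = 41.071°.
At 634 nm (n = 1.331): cos²i = 0.25719 → i = 59.527°, r = 40.356°, D_min = 137.630°, rainbow angle = 42.370°.
Angular width = |41.071° − 42.370°| = 1.299°.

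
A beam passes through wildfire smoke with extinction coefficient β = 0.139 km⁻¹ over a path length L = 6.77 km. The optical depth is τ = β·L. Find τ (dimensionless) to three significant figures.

τ = β·L = 0.139 × 6.77 = 0.9410.

0.941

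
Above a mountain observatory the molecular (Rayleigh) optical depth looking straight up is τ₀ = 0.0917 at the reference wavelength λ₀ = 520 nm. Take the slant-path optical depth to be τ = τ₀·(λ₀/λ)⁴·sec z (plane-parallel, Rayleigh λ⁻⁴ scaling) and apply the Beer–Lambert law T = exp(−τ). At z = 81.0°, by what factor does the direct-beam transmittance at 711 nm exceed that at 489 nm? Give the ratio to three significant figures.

1.79

Airmass: sec 81.0° = 6.3925.
τ(711 nm) = 0.0917 × (520/711)⁴ × 6.3925 = 0.0917 × 0.2861 × 6.3925 = 0.1677.
τ(489 nm) = 0.0917 × (520/489)⁴ × 6.3925 = 0.0917 × 1.2787 × 6.3925 = 0.7496.
T(711)/T(489) = exp(τ_B − τ_A) = exp(0.5819) = 1.7894.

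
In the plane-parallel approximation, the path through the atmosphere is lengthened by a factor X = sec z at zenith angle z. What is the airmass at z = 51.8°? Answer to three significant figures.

1.62

X = sec z = 1/cos 51.8° = 1/0.6184 = 1.6171.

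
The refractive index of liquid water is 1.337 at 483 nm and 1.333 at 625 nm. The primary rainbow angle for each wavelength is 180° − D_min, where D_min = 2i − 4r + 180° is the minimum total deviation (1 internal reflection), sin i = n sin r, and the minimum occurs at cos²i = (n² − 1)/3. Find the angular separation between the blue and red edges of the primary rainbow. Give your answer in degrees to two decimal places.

0.58°

At 483 nm (n = 1.337): cos²i = 0.26252 → i = 59.178°, r = 39.964°, D_min = 138.500°, rainbow angle = 41.500°.
At 625 nm (n = 1.333): cos²i = 0.25896 → i = 59.410°, r = 40.225°, D_min = 137.922°, rainbow angle = 42.078°.
Angular width = |41.500° − 42.078°| = 0.578°.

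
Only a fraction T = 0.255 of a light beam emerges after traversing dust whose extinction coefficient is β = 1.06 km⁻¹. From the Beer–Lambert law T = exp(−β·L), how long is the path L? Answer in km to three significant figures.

Beer–Lambert: T = exp(−βL) ⇒ L = −ln(T)/β = −ln(0.255)/1.06 = 1.3665/1.06 = 1.289 km.

1.29 km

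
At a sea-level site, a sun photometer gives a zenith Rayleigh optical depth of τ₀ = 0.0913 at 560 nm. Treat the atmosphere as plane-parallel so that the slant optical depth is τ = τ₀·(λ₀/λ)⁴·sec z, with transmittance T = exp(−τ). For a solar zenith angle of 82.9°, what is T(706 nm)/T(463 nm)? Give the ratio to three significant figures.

3.63

Airmass: sec 82.9° = 8.0905.
τ(706 nm) = 0.0913 × (560/706)⁴ × 8.0905 = 0.0913 × 0.3959 × 8.0905 = 0.2924.
τ(463 nm) = 0.0913 × (560/463)⁴ × 8.0905 = 0.0913 × 2.1401 × 8.0905 = 1.5808.
T(706)/T(463) = exp(τ_B − τ_A) = exp(1.2884) = 3.6269.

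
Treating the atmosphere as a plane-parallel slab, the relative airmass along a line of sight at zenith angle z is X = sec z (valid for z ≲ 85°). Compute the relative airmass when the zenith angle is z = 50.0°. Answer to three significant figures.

X = sec z = 1/cos 50.0° = 1/0.6428 = 1.5557.

1.56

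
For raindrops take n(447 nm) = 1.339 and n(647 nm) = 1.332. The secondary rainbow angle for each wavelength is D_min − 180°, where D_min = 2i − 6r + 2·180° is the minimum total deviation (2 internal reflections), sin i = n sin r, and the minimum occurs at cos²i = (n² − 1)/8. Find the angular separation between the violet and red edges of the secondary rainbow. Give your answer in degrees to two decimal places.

1.82°

At 447 nm (n = 1.339): cos²i = 0.09912 → i = 71.650°, r = 45.141°, D_min = 232.451°, rainbow angle = 52.451°.
At 647 nm (n = 1.332): cos²i = 0.09678 → i = 71.875°, r = 45.520°, D_min = 230.628°, rainbow angle = 50.628°.
Angular width = |52.451° − 50.628°| = 1.823°.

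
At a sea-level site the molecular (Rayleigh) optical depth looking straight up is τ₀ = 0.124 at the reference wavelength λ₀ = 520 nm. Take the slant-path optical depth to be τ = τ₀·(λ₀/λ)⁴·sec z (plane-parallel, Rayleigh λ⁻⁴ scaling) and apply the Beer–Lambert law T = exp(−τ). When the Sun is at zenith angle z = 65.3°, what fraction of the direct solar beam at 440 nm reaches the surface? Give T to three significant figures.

sec 65.3° = 2.3931.
τ = 0.124 × (520/440)⁴ × 2.3931 = 0.124 × 1.9508 × 2.3931 = 0.5789.
T = exp(−0.5789) = 0.5605.

0.561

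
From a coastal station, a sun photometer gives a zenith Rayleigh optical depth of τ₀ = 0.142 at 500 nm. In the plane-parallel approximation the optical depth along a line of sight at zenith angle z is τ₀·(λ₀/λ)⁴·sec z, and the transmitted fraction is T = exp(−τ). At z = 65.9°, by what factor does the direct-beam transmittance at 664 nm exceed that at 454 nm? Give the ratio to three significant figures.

1.49

Airmass: sec 65.9° = 2.4490.
τ(664 nm) = 0.142 × (500/664)⁴ × 2.4490 = 0.142 × 0.3215 × 2.4490 = 0.1118.
τ(454 nm) = 0.142 × (500/454)⁴ × 2.4490 = 0.142 × 1.4711 × 2.4490 = 0.5116.
T(664)/T(454) = exp(τ_B − τ_A) = exp(0.3998) = 1.4915.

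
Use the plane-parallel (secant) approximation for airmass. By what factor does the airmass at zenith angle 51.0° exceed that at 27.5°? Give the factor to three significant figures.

1.41

X(51.0°)/X(27.5°) = sec 51.0° / sec 27.5° = cos 27.5° / cos 51.0° = 0.8870/0.6293 = 1.4095.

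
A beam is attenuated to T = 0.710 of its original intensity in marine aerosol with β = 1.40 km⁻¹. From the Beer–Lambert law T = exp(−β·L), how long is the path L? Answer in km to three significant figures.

0.245 km

Beer–Lambert: T = exp(−βL) ⇒ L = −ln(T)/β = −ln(0.710)/1.40 = 0.3425/1.40 = 0.2446 km.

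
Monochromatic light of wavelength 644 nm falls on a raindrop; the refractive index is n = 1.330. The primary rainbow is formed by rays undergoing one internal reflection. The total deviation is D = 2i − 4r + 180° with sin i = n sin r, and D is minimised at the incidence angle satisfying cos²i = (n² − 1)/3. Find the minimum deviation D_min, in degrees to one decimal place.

137.5°

cos²i = (1.76890 − 1)/3 = 0.25630; i = arccos(0.50626) = 59.585°.
sin r = sin 59.585°/1.330 = 0.64841; r = 40.422°.
D_min = 2·59.585° − 4·40.422° + 180° = 137.484°.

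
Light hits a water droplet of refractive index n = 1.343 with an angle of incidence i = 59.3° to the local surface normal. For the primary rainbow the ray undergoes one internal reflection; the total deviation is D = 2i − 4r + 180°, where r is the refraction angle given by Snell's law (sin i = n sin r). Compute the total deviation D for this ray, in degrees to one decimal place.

sin r = sin 59.3° / 1.343 = 0.8599/1.343 = 0.6402; r = 39.81°.
D = 2·59.3° − 4·39.81° + 180° = 118.60° − 159.24° + 180° = 139.36°.

139.4°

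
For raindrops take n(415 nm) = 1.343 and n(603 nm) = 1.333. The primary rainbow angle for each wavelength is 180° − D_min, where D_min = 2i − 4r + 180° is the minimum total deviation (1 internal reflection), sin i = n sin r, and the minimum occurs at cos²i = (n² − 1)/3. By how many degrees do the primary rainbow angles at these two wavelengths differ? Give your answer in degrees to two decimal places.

At 415 nm (n = 1.343): cos²i = 0.26788 → i = 58.830°, r = 39.577°, D_min = 139.354°, rainbow angle = 40.646°.
At 603 nm (n = 1.333): cos²i = 0.25896 → i = 59.410°, r = 40.225°, D_min = 137.922°, rainbow angle = 42.078°.
Angular width = |40.646° − 42.078°| = 1.432°.

1.43°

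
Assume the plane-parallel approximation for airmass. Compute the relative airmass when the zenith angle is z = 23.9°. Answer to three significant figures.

1.09

X = sec z = 1/cos 23.9° = 1/0.9143 = 1.0938.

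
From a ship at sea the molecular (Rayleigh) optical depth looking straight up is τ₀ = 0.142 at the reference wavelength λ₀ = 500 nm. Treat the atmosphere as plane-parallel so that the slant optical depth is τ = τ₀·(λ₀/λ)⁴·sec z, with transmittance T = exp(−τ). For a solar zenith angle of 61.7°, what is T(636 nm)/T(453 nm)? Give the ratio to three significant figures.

1.39

Airmass: sec 61.7° = 2.1093.
τ(636 nm) = 0.142 × (500/636)⁴ × 2.1093 = 0.142 × 0.3820 × 2.1093 = 0.1144.
τ(453 nm) = 0.142 × (500/453)⁴ × 2.1093 = 0.142 × 1.4842 × 2.1093 = 0.4445.
T(636)/T(453) = exp(τ_B − τ_A) = exp(0.3301) = 1.3912.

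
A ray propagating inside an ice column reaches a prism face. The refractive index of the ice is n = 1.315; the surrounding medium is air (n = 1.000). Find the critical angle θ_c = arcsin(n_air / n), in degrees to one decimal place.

49.5°

sin θ_c = n_air / n = 1.000 / 1.315 = 0.7605.
θ_c = arcsin(0.7605) = 49.50°.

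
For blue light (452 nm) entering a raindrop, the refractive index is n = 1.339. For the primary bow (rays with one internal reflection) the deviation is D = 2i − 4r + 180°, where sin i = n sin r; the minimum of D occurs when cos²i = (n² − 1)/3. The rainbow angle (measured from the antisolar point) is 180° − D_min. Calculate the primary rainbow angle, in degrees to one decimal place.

cos²i = (1.79292 − 1)/3 = 0.26431; i = arccos(0.51411) = 59.062°.
sin r = sin 59.062°/1.339 = 0.64057; r = 39.834°.
D_min = 2·59.062° − 4·39.834° + 180° = 138.786°.
Rainbow angle = 180° − D_min = 41.214°.

41.2°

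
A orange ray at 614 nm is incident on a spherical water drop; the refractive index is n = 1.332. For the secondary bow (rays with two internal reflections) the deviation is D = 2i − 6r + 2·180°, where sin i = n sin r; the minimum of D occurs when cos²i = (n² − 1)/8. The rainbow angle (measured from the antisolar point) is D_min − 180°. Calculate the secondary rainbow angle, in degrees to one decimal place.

50.6°

cos²i = (1.77422 − 1)/8 = 0.09678; i = arccos(0.31109) = 71.875°.
sin r = sin 71.875°/1.332 = 0.71350; r = 45.520°.
D_min = 2·71.875° − 6·45.520° + 360° = 230.628°.
Rainbow angle = D_min − 180° = 50.628°.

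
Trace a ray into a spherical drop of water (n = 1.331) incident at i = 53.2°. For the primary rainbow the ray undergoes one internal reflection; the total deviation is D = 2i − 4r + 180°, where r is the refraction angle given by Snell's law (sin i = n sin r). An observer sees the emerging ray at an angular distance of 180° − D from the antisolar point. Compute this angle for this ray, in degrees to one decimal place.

41.5°

sin r = sin 53.2° / 1.331 = 0.8007/1.331 = 0.6016; r = 36.98°.
D = 2·53.2° − 4·36.98° + 180° = 106.40° − 147.94° + 180° = 138.46°.
Angle from antisolar point = 180° − D = 41.54°.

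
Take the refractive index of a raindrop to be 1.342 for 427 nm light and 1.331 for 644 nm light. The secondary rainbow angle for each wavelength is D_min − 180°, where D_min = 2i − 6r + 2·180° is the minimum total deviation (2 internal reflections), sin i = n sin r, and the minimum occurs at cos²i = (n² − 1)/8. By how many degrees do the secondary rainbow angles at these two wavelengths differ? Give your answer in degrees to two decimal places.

2.86°

At 427 nm (n = 1.342): cos²i = 0.10012 → i = 71.554°, r = 44.981°, D_min = 233.222°, rainbow angle = 53.222°.
At 644 nm (n = 1.331): cos²i = 0.09645 → i = 71.907°, r = 45.575°, D_min = 230.365°, rainbow angle = 50.365°.
Angular width = |53.222° − 50.365°| = 2.857°.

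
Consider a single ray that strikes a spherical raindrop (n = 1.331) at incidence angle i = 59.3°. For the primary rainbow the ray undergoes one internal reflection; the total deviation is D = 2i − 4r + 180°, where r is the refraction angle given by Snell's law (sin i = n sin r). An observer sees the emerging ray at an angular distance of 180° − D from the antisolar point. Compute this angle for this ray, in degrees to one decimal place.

sin r = sin 59.3° / 1.331 = 0.8599/1.331 = 0.6460; r = 40.24°.
D = 2·59.3° − 4·40.24° + 180° = 118.60° − 160.97° + 180° = 137.63°.
Angle from antisolar point = 180° − D = 42.37°.

42.4°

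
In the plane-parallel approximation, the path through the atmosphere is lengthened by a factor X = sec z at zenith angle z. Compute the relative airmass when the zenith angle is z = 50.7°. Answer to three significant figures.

X = sec z = 1/cos 50.7° = 1/0.6334 = 1.5788.

1.58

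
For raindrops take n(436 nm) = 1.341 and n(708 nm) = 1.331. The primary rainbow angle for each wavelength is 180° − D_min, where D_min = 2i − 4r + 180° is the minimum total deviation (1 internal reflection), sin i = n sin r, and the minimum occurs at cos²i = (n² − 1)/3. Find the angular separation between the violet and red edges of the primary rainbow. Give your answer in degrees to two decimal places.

1.44°

At 436 nm (n = 1.341): cos²i = 0.26609 → i = 58.946°, r = 39.705°, D_min = 139.071°, rainbow angle = 40.929°.
At 708 nm (n = 1.331): cos²i = 0.25719 → i = 59.527°, r = 40.356°, D_min = 137.630°, rainbow angle = 42.370°.
Angular width = |40.929° − 42.370°| = 1.441°.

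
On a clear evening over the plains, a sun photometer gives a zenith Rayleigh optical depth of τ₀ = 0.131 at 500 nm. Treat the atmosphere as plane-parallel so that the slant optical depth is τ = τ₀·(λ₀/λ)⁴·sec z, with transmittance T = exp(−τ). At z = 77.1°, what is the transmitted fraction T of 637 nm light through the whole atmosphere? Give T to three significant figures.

0.800

sec 77.1° = 4.4793.
τ = 0.131 × (500/637)⁴ × 4.4793 = 0.131 × 0.3796 × 4.4793 = 0.2227.
T = exp(−0.2227) = 0.8003.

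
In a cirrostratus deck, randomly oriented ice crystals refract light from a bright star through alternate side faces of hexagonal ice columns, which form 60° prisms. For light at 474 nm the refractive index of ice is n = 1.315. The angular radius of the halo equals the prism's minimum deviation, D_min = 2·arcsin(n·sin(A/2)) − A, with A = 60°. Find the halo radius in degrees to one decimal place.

22.2°

n·sin(A/2) = 1.315 × sin 30° = 1.315 × 0.5000 = 0.6575.
D_min = 2·arcsin(0.6575) − 60° = 2 × 41.109° − 60° = 22.219°.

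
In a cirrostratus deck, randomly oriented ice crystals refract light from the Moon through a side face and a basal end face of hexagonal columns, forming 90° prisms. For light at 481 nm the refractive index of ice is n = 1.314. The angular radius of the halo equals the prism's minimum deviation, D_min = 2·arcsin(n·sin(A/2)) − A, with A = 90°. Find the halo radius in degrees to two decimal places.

46.60°

n·sin(A/2) = 1.314 × sin 45° = 1.314 × 0.7071 = 0.9291.
D_min = 2·arcsin(0.9291) − 90° = 2 × 68.301° − 90° = 46.602°.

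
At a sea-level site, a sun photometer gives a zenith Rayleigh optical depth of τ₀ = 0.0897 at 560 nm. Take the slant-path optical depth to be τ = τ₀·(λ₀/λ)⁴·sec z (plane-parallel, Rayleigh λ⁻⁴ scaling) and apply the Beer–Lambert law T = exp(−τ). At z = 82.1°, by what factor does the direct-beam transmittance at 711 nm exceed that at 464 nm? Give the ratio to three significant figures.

Airmass: sec 82.1° = 7.2757.
τ(711 nm) = 0.0897 × (560/711)⁴ × 7.2757 = 0.0897 × 0.3848 × 7.2757 = 0.2512.
τ(464 nm) = 0.0897 × (560/464)⁴ × 7.2757 = 0.0897 × 2.1217 × 7.2757 = 1.3847.
T(711)/T(464) = exp(τ_B − τ_A) = exp(1.1335) = 3.1066.

3.11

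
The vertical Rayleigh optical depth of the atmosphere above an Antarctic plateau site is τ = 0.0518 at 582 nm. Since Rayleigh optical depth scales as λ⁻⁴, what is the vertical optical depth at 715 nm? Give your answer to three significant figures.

0.0227

τ(715 nm) = τ(582 nm) × (582/715)⁴ = 0.0518 × (0.8140)⁴ = 0.0518 × 0.4390 = 0.0227.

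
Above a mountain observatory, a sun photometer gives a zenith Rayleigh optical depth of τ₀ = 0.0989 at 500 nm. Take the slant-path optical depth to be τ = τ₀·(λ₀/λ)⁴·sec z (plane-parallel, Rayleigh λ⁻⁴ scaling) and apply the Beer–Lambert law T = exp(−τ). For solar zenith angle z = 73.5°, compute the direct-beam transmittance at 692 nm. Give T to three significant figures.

0.909

sec 73.5° = 3.5209.
τ = 0.0989 × (500/692)⁴ × 3.5209 = 0.0989 × 0.2726 × 3.5209 = 0.0949.
T = exp(−0.0949) = 0.9095.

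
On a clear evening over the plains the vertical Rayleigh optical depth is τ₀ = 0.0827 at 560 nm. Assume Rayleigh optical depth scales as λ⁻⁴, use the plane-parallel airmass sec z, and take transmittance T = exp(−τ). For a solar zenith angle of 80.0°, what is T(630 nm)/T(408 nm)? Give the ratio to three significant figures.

Airmass: sec 80.0° = 5.7588.
τ(630 nm) = 0.0827 × (560/630)⁴ × 5.7588 = 0.0827 × 0.6243 × 5.7588 = 0.2973.
τ(408 nm) = 0.0827 × (560/408)⁴ × 5.7588 = 0.0827 × 3.5490 × 5.7588 = 1.6902.
T(630)/T(408) = exp(τ_B − τ_A) = exp(1.3929) = 4.0266.

4.03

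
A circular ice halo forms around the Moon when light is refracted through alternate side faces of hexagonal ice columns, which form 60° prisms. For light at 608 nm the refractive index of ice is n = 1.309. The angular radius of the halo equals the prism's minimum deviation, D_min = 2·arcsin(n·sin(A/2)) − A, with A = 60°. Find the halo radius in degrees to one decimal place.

21.8°

n·sin(A/2) = 1.309 × sin 30° = 1.309 × 0.5000 = 0.6545.
D_min = 2·arcsin(0.6545) − 60° = 2 × 40.882° − 60° = 21.763°.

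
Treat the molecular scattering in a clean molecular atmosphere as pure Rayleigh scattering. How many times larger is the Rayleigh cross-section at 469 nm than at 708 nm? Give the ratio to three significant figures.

5.19

Rayleigh scattering ∝ λ⁻⁴, so the ratio of coefficients is the inverse fourth power of the wavelength ratio.
σ(469)/σ(708) = (708/469)⁴ = (1.5096)⁴ = 5.193.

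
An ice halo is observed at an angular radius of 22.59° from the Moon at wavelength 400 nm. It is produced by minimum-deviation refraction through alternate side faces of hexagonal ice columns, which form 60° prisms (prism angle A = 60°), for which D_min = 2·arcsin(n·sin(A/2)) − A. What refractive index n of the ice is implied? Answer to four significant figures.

Rearranging: n = sin((D_min + A)/2) / sin(A/2).
(D_min + A)/2 = (22.59° + 60°)/2 = 41.295°.
n = sin 41.295° / sin 30° = 0.6599 / 0.5000 = 1.3199.

1.320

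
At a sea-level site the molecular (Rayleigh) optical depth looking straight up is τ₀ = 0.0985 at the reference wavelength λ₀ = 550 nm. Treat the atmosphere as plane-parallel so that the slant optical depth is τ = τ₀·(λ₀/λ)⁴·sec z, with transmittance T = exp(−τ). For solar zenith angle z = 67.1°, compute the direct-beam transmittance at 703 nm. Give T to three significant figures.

sec 67.1° = 2.5699.
τ = 0.0985 × (550/703)⁴ × 2.5699 = 0.0985 × 0.3747 × 2.5699 = 0.0948.
T = exp(−0.0948) = 0.9095.

0.910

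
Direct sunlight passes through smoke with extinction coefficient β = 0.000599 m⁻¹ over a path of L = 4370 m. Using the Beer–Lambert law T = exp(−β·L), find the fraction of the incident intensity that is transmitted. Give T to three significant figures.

0.0730

τ = β·L = 0.000599 × 4370 = 2.6176.
T = exp(−2.6176) = 0.0730.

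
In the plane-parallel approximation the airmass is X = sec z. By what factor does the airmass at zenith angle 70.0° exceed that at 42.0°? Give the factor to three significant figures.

X(70.0°)/X(42.0°) = sec 70.0° / sec 42.0° = cos 42.0° / cos 70.0° = 0.7431/0.3420 = 2.1728.

2.17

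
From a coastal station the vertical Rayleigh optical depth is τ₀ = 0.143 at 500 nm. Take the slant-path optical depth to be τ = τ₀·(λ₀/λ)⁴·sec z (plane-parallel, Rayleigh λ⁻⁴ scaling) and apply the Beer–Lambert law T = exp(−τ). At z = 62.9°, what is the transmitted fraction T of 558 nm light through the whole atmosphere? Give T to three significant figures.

0.817

sec 62.9° = 2.1952.
τ = 0.143 × (500/558)⁴ × 2.1952 = 0.143 × 0.6447 × 2.1952 = 0.2024.
T = exp(−0.2024) = 0.8168.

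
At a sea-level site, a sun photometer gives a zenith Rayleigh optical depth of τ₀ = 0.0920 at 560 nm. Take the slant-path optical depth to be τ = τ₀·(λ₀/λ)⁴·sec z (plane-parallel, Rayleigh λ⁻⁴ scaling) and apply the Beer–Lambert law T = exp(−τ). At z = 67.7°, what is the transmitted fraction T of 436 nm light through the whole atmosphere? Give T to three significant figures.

0.517

sec 67.7° = 2.6354.
τ = 0.0920 × (560/436)⁴ × 2.6354 = 0.0920 × 2.7215 × 2.6354 = 0.6598.
T = exp(−0.6598) = 0.5169.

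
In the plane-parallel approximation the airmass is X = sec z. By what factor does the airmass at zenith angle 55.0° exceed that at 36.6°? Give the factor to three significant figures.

1.40

X(55.0°)/X(36.6°) = sec 55.0° / sec 36.6° = cos 36.6° / cos 55.0° = 0.8028/0.5736 = 1.3997.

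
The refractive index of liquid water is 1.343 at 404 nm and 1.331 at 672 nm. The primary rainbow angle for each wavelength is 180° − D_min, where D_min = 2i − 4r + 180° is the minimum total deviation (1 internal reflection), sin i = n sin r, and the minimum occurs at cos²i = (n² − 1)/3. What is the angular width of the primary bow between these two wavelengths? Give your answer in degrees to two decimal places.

1.72°

At 404 nm (n = 1.343): cos²i = 0.26788 → i = 58.830°, r = 39.577°, D_min = 139.354°, rainbow angle = 40.646°.
At 672 nm (n = 1.331): cos²i = 0.25719 → i = 59.527°, r = 40.356°, D_min = 137.630°, rainbow angle = 42.370°.
Angular width = |40.646° − 42.370°| = 1.724°.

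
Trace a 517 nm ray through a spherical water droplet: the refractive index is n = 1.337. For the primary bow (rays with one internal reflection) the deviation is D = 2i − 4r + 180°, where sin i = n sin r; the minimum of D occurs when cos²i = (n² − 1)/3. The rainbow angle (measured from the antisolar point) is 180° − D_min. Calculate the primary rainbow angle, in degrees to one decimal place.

cos²i = (1.78757 − 1)/3 = 0.26252; i = arccos(0.51237) = 59.178°.
sin r = sin 59.178°/1.337 = 0.64231; r = 39.964°.
D_min = 2·59.178° − 4·39.964° + 180° = 138.500°.
Rainbow angle = 180° − D_min = 41.500°.

41.5°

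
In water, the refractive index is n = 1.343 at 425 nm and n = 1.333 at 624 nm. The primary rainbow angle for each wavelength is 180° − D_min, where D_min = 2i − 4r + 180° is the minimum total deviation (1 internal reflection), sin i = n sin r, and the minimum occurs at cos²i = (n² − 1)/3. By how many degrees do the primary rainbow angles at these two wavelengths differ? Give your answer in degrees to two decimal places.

At 425 nm (n = 1.343): cos²i = 0.26788 → i = 58.830°, r = 39.577°, D_min = 139.354°, rainbow angle = 40.646°.
At 624 nm (n = 1.333): cos²i = 0.25896 → i = 59.410°, r = 40.225°, D_min = 137.922°, rainbow angle = 42.078°.
Angular width = |40.646° − 42.078°| = 1.432°.

1.43°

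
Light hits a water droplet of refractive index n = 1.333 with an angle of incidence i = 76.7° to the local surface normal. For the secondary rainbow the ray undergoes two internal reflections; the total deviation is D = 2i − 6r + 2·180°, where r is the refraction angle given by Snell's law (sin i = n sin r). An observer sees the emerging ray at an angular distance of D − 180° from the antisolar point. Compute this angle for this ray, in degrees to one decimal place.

sin r = sin 76.7° / 1.333 = 0.9732/1.333 = 0.7301; r = 46.89°.
D = 2·76.7° − 6·46.89° + 2·180° = 153.40° − 281.35° + 360° = 232.05°.
Angle from antisolar point = D − 180° = 52.05°.

52.0°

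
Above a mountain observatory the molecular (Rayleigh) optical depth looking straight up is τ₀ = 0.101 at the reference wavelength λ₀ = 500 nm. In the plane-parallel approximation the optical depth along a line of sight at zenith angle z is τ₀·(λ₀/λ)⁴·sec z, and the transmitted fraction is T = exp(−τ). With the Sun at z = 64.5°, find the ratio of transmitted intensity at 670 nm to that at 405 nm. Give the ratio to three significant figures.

1.60

Airmass: sec 64.5° = 2.3228.
τ(670 nm) = 0.101 × (500/670)⁴ × 2.3228 = 0.101 × 0.3102 × 2.3228 = 0.0728.
τ(405 nm) = 0.101 × (500/405)⁴ × 2.3228 = 0.101 × 2.3231 × 2.3228 = 0.5450.
T(670)/T(405) = exp(τ_B − τ_A) = exp(0.4722) = 1.6036.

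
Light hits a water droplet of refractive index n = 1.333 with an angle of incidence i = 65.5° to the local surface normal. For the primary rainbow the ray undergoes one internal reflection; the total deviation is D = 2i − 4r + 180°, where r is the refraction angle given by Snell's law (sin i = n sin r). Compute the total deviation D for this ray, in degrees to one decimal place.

138.8°

sin r = sin 65.5° / 1.333 = 0.9100/1.333 = 0.6826; r = 43.05°.
D = 2·65.5° − 4·43.05° + 180° = 131.00° − 172.20° + 180° = 138.80°.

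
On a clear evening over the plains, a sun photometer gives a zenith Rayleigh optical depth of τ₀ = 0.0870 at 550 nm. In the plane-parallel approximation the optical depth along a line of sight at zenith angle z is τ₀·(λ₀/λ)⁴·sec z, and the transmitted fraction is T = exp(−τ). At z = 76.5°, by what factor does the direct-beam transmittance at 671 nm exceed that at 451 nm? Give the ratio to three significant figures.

Airmass: sec 76.5° = 4.2837.
τ(671 nm) = 0.0870 × (550/671)⁴ × 4.2837 = 0.0870 × 0.4514 × 4.2837 = 0.1682.
τ(451 nm) = 0.0870 × (550/451)⁴ × 4.2837 = 0.0870 × 2.2118 × 4.2837 = 0.8243.
T(671)/T(451) = exp(τ_B − τ_A) = exp(0.6561) = 1.9272.

1.93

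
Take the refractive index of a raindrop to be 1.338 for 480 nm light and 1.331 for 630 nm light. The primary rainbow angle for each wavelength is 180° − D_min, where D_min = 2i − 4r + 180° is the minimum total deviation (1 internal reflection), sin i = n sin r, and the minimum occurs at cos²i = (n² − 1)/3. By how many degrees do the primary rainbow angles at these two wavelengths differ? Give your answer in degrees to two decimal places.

1.01°

At 480 nm (n = 1.338): cos²i = 0.26341 → i = 59.120°, r = 39.899°, D_min = 138.643°, rainbow angle = 41.357°.
At 630 nm (n = 1.331): cos²i = 0.25719 → i = 59.527°, r = 40.356°, D_min = 137.630°, rainbow angle = 42.370°.
Angular width = |41.357° − 42.370°| = 1.013°.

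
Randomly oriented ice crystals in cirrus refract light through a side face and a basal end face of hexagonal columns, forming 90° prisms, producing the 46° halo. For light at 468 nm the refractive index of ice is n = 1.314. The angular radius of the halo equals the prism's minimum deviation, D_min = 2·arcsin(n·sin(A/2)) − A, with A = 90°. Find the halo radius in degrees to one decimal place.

46.6°

n·sin(A/2) = 1.314 × sin 45° = 1.314 × 0.7071 = 0.9291.
D_min = 2·arcsin(0.9291) − 90° = 2 × 68.301° − 90° = 46.602°.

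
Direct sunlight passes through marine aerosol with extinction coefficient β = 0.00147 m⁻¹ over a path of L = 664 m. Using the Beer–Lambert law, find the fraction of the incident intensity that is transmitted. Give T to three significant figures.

0.377

τ = β·L = 0.00147 × 664 = 0.9761.
T = exp(−0.9761) = 0.3768.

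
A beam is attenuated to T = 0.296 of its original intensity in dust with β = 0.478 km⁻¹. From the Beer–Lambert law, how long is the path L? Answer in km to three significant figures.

Beer–Lambert: T = exp(−βL) ⇒ L = −ln(T)/β = −ln(0.296)/0.478 = 1.2174/0.478 = 2.547 km.

2.55 km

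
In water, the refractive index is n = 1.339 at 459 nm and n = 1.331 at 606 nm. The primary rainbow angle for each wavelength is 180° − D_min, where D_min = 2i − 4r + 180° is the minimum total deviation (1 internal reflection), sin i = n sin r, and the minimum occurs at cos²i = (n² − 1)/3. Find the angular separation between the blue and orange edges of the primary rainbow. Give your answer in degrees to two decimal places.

1.16°

At 459 nm (n = 1.339): cos²i = 0.26431 → i = 59.062°, r = 39.834°, D_min = 138.786°, rainbow angle = 41.214°.
At 606 nm (n = 1.331): cos²i = 0.25719 → i = 59.527°, r = 40.356°, D_min = 137.630°, rainbow angle = 42.370°.
Angular width = |41.214° − 42.370°| = 1.156°.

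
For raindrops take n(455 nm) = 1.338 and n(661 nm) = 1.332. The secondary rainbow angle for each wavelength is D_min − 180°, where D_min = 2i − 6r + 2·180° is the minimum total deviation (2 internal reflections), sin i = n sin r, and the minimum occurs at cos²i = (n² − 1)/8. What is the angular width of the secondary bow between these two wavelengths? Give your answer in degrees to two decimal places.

1.56°

At 455 nm (n = 1.338): cos²i = 0.09878 → i = 71.682°, r = 45.195°, D_min = 232.193°, rainbow angle = 52.193°.
At 661 nm (n = 1.332): cos²i = 0.09678 → i = 71.875°, r = 45.520°, D_min = 230.628°, rainbow angle = 50.628°.
Angular width = |52.193° − 50.628°| = 1.564°.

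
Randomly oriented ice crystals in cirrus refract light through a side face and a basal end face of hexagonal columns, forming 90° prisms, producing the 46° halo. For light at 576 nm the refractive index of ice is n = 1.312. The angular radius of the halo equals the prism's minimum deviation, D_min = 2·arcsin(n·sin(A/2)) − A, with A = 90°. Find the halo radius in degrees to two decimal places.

n·sin(A/2) = 1.312 × sin 45° = 1.312 × 0.7071 = 0.9277.
D_min = 2·arcsin(0.9277) − 90° = 2 × 68.083° − 90° = 46.166°.

46.17°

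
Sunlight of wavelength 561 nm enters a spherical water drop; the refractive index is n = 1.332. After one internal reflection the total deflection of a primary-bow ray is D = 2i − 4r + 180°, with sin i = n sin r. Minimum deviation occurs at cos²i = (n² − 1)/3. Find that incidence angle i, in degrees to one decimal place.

59.5°

cos²i = (1.332² − 1)/3 = (1.77422 − 1)/3 = 0.25807.
cos i = 0.50801, so i = 59.469°.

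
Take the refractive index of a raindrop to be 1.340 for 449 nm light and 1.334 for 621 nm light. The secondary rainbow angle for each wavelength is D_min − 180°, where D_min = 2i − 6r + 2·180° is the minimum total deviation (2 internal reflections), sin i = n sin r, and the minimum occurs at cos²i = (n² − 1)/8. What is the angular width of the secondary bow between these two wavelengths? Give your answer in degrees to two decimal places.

At 449 nm (n = 1.340): cos²i = 0.09945 → i = 71.618°, r = 45.088°, D_min = 232.709°, rainbow angle = 52.709°.
At 621 nm (n = 1.334): cos²i = 0.09744 → i = 71.810°, r = 45.411°, D_min = 231.153°, rainbow angle = 51.153°.
Angular width = |52.709° − 51.153°| = 1.556°.

1.56°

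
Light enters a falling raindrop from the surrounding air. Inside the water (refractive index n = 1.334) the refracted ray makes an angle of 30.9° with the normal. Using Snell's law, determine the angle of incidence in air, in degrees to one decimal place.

Snell: sin θ_i = n · sin θ_r = 1.334 × sin 30.9° = 1.334 × 0.5135 = 0.6851.
θ_i = arcsin(0.6851) = 43.24°.

43.2°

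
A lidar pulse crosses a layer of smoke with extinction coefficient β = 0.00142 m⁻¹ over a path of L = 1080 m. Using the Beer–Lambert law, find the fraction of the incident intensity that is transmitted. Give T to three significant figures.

0.216

τ = β·L = 0.00142 × 1080 = 1.5336.
T = exp(−1.5336) = 0.2158.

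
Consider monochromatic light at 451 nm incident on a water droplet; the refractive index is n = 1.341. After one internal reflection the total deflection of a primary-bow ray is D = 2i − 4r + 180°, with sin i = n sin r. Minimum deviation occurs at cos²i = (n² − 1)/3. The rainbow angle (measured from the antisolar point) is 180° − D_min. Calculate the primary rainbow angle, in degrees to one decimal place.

cos²i = (1.79828 − 1)/3 = 0.26609; i = arccos(0.51584) = 58.946°.
sin r = sin 58.946°/1.341 = 0.63884; r = 39.705°.
D_min = 2·58.946° − 4·39.705° + 180° = 139.071°.
Rainbow angle = 180° − D_min = 40.929°.

40.9°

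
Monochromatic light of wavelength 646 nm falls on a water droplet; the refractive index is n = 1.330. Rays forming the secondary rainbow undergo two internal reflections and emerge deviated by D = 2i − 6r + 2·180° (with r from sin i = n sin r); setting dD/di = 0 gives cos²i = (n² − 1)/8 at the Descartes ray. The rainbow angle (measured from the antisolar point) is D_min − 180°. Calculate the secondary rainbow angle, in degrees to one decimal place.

50.1°

cos²i = (1.76890 − 1)/8 = 0.09611; i = arccos(0.31002) = 71.940°.
sin r = sin 71.940°/1.330 = 0.71483; r = 45.630°.
D_min = 2·71.940° − 6·45.630° + 360° = 230.101°.
Rainbow angle = D_min − 180° = 50.101°.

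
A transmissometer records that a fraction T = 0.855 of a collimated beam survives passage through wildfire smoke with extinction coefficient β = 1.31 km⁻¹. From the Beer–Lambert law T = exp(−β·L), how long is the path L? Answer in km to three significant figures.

Beer–Lambert: T = exp(−βL) ⇒ L = −ln(T)/β = −ln(0.855)/1.31 = 0.1567/1.31 = 0.1196 km.

0.120 km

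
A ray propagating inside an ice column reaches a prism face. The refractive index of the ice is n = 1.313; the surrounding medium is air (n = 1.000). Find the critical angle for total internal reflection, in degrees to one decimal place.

sin θ_c = n_air / n = 1.000 / 1.313 = 0.7616.
θ_c = arcsin(0.7616) = 49.61°.

49.6°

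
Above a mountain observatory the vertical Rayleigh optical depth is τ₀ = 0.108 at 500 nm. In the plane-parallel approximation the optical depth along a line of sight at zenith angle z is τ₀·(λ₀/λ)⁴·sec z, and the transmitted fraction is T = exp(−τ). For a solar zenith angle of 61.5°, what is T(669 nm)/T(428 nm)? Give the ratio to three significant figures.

Airmass: sec 61.5° = 2.0957.
τ(669 nm) = 0.108 × (500/669)⁴ × 2.0957 = 0.108 × 0.3120 × 2.0957 = 0.0706.
τ(428 nm) = 0.108 × (500/428)⁴ × 2.0957 = 0.108 × 1.8625 × 2.0957 = 0.4216.
T(669)/T(428) = exp(τ_B − τ_A) = exp(0.3509) = 1.4204.

1.42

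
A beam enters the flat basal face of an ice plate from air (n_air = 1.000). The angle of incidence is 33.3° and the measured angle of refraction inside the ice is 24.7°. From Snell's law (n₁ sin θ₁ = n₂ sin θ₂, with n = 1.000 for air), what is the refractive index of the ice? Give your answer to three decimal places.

n = sin θ_i / sin θ_r = sin 33.3° / sin 24.7° = 0.5490 / 0.4179 = 1.3139.

1.314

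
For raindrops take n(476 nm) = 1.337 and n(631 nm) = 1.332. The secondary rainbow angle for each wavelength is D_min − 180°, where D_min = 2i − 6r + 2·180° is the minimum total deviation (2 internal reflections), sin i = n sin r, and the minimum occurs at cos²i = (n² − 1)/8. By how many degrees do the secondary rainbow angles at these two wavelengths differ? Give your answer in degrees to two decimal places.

At 476 nm (n = 1.337): cos²i = 0.09845 → i = 71.714°, r = 45.249°, D_min = 231.934°, rainbow angle = 51.934°.
At 631 nm (n = 1.332): cos²i = 0.09678 → i = 71.875°, r = 45.520°, D_min = 230.628°, rainbow angle = 50.628°.
Angular width = |51.934° − 50.628°| = 1.305°.

1.31°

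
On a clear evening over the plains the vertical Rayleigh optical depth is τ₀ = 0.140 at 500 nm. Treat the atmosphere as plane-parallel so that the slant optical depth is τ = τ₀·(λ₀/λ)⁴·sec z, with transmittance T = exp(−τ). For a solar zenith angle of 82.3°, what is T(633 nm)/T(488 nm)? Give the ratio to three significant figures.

2.11

Airmass: sec 82.3° = 7.4635.
τ(633 nm) = 0.140 × (500/633)⁴ × 7.4635 = 0.140 × 0.3893 × 7.4635 = 0.4068.
τ(488 nm) = 0.140 × (500/488)⁴ × 7.4635 = 0.140 × 1.1020 × 7.4635 = 1.1515.
T(633)/T(488) = exp(τ_B − τ_A) = exp(0.7448) = 2.1059.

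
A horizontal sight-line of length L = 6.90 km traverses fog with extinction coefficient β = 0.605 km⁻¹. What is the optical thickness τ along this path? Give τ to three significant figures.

4.17

τ = β·L = 0.605 × 6.90 = 4.1745.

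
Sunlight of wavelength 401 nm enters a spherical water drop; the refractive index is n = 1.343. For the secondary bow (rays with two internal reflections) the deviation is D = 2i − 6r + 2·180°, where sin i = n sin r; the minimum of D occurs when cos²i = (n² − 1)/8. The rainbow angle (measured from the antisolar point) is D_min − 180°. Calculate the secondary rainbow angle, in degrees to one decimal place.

53.5°

cos²i = (1.80365 − 1)/8 = 0.10046; i = arccos(0.31695) = 71.522°.
sin r = sin 71.522°/1.343 = 0.70621; r = 44.928°.
D_min = 2·71.522° − 6·44.928° + 360° = 233.478°.
Rainbow angle = D_min − 180° = 53.478°.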